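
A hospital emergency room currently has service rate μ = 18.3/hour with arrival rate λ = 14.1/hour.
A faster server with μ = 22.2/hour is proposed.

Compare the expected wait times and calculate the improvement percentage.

System 1: ρ₁ = 14.1/18.3 = 0.7705, W₁ = 1/(18.3-14.1) = 0.23810
System 2: ρ₂ = 14.1/22.2 = 0.6351, W₂ = 1/(22.2-14.1) = 0.12346
Improvement: (W₁-W₂)/W₁ = (0.23810-0.12346)/0.23810 = 48.15%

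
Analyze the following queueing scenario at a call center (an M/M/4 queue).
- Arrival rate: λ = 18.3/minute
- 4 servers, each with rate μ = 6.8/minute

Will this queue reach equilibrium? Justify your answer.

Stability requires ρ = λ/(cμ) < 1
ρ = 18.3/(4 × 6.8) = 18.3/27.20 = 0.6728
Since 0.6728 < 1, the system is STABLE.
The servers are busy 67.28% of the time.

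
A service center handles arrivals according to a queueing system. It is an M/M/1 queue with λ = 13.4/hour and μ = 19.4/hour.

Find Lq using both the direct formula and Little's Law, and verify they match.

Method 1 (direct): Lq = λ²/(μ(μ-λ)) = 179.56/(19.4 × 6.00) = 1.5426

Method 2 (Little's Law):
W = 1/(μ-λ) = 1/6.00 = 0.16667
Wq = W - 1/μ = 0.16667 - 0.051546 = 0.11512
Lq = λWq = 13.4 × 0.11512 = 1.5426 ✔ (matches Method 1)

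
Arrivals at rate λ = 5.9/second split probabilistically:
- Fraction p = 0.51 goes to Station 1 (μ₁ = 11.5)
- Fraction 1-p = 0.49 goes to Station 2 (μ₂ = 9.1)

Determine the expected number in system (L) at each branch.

Effective rates: λ₁ = 5.9×0.51 = 3.009, λ₂ = 5.9×0.49 = 2.891
Station 1: ρ₁ = 3.009/11.5 = 0.26165, L₁ = ρ₁/(1-ρ₁) = 0.26165/(1-0.26165) = 0.3544
Station 2: ρ₂ = 2.891/9.1 = 0.3177, L₂ = ρ₂/(1-ρ₂) = 0.3177/(1-0.3177) = 0.4656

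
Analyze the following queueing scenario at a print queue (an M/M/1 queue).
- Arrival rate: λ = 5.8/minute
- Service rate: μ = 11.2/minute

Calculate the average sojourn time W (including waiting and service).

First, compute utilization: ρ = λ/μ = 5.8/11.2 = 0.5179
For M/M/1: W = 1/(μ-λ)
W = 1/(11.2-5.8) = 1/5.40
W = 0.1852 minutes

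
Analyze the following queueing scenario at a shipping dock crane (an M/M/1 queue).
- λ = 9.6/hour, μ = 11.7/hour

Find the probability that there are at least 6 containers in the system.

ρ = λ/μ = 9.6/11.7 = 0.8205
P(N ≥ n) = ρⁿ
P(N ≥ 6) = 0.8205^6
P(N ≥ 6) = 0.3051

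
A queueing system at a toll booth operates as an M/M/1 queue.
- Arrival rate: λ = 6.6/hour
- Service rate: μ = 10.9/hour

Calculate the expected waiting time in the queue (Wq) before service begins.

First, compute utilization: ρ = λ/μ = 6.6/10.9 = 0.6055
For M/M/1: Wq = λ/(μ(μ-λ))
Wq = 6.6/(10.9 × (10.9-6.6))
Wq = 6.6/(10.9 × 4.30)
Wq = 0.1408 hours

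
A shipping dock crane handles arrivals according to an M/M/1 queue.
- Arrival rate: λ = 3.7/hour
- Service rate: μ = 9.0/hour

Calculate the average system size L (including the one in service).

ρ = λ/μ = 3.7/9.0 = 0.4111
For M/M/1: L = λ/(μ-λ)
L = 3.7/(9.0-3.7) = 3.7/5.30
L = 0.6981 containers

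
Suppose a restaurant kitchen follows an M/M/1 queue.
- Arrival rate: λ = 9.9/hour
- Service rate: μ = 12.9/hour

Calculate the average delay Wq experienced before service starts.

First, compute utilization: ρ = λ/μ = 9.9/12.9 = 0.7674
For M/M/1: Wq = λ/(μ(μ-λ))
Wq = 9.9/(12.9 × (12.9-9.9))
Wq = 9.9/(12.9 × 3.00)
Wq = 0.2558 hours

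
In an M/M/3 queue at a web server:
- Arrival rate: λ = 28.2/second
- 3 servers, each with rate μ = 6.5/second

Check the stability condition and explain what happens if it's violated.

Stability requires ρ = λ/(cμ) < 1
ρ = 28.2/(3 × 6.5) = 28.2/19.50 = 1.4462
Since 1.4462 ≥ 1, the system is UNSTABLE.
Need c > λ/μ = 28.2/6.5 = 4.34.
Minimum servers needed: c = 5.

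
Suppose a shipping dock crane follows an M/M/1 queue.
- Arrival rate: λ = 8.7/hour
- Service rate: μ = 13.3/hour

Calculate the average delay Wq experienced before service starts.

First, compute utilization: ρ = λ/μ = 8.7/13.3 = 0.6541
For M/M/1: Wq = λ/(μ(μ-λ))
Wq = 8.7/(13.3 × (13.3-8.7))
Wq = 8.7/(13.3 × 4.60)
Wq = 0.1422 hours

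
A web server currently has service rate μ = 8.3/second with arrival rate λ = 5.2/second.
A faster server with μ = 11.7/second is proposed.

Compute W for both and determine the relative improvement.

System 1: ρ₁ = 5.2/8.3 = 0.6265, W₁ = 1/(8.3-5.2) = 0.32258
System 2: ρ₂ = 5.2/11.7 = 0.4444, W₂ = 1/(11.7-5.2) = 0.15385
Improvement: (W₁-W₂)/W₁ = (0.32258-0.15385)/0.32258 = 52.31%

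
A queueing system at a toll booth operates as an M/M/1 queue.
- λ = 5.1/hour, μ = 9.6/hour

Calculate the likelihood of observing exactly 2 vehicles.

ρ = λ/μ = 5.1/9.6 = 0.5312
P(n) = (1-ρ)ρⁿ
P(2) = (1-0.5312) × 0.5312^2
P(2) = 0.4688 × 0.2822
P(2) = 0.1323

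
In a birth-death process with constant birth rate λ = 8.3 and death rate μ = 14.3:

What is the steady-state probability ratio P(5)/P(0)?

For constant rates: P(n)/P(0) = (λ/μ)^n
P(5)/P(0) = (8.3/14.3)^5 = 0.58042^5 = 0.06587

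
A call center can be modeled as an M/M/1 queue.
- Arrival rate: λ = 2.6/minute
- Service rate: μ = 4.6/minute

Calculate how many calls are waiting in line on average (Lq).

ρ = λ/μ = 2.6/4.6 = 0.5652
For M/M/1: Lq = λ²/(μ(μ-λ))
Lq = 6.76/(4.6 × 2.00)
Lq = 0.7348 calls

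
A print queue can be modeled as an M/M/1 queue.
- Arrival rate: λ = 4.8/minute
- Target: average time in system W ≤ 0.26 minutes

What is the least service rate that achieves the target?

For M/M/1: W = 1/(μ-λ)
Need W ≤ 0.26, so 1/(μ-λ) ≤ 0.26
μ - λ ≥ 1/0.26 = 3.8462
μ ≥ 4.8 + 3.8462 = 8.6462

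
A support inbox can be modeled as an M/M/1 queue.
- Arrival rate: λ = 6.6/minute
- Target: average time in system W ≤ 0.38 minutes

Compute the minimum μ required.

For M/M/1: W = 1/(μ-λ)
Need W ≤ 0.38, so 1/(μ-λ) ≤ 0.38
μ - λ ≥ 1/0.38 = 2.6316
μ ≥ 6.6 + 2.6316 = 9.2316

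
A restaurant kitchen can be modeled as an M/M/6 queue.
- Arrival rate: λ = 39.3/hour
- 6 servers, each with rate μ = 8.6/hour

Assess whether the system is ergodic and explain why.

Stability requires ρ = λ/(cμ) < 1
ρ = 39.3/(6 × 8.6) = 39.3/51.60 = 0.7616
Since 0.7616 < 1, the system is STABLE.
The servers are busy 76.16% of the time.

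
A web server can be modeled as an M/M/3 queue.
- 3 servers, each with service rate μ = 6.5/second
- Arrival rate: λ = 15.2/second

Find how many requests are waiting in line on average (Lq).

Traffic intensity: ρ = λ/(cμ) = 15.2/(3×6.5) = 0.7795
Since ρ = 0.7795 < 1, system is stable.
Offered load a = λ/μ = cρ = 15.2/6.5 = 2.3385
P₀ = [ Σₙ₌₀^2 aⁿ/n! + a^3/(3!(1-ρ)) ]⁻¹
Σ = a^0/0! + a^1/1! + a^2/2! = 1.0000 + 2.3385 + 2.7342 = 6.0727
a^3/(3!(1-ρ)) = 12.78765/(6 × 0.2205128) = 9.6651
P₀ = 1/(6.0727 + 9.6651) = 0.06354
Lq = P₀·a^3·ρ / (3!(1-ρ)²) = 0.063542 × 12.7876 × 0.77949 / (6 × 0.048626) = 2.1709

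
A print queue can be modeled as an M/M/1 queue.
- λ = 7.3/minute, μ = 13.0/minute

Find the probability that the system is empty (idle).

ρ = λ/μ = 7.3/13.0 = 0.5615
P(0) = 1 - ρ = 1 - 0.5615 = 0.4385
The server is idle 43.85% of the time.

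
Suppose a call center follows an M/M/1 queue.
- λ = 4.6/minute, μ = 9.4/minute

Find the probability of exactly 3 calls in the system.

ρ = λ/μ = 4.6/9.4 = 0.48936
P(n) = (1-ρ)ρⁿ
P(3) = (1-0.48936) × 0.48936^3
P(3) = 0.5106 × 0.1172
P(3) = 0.05984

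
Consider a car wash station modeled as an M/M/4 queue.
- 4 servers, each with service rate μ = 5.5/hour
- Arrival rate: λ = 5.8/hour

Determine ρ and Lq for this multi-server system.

Traffic intensity: ρ = λ/(cμ) = 5.8/(4×5.5) = 0.2636
Since ρ = 0.2636 < 1, system is stable.
Offered load a = λ/μ = cρ = 5.8/5.5 = 1.0545
P₀ = [ Σₙ₌₀^3 aⁿ/n! + a^4/(4!(1-ρ)) ]⁻¹
Σ = a^0/0! + a^1/1! + a^2/2! + a^3/3! = 1.0000 + 1.0545 + 0.5560 + 0.1955 = 2.8060
a^4/(4!(1-ρ)) = 1.2367/(24 × 0.73636) = 0.06998
P₀ = 1/(2.8060 + 0.06998) = 0.3477
Lq = P₀·a^4·ρ / (4!(1-ρ)²) = 0.3477 × 1.2367 × 0.2636 / (24 × 0.5422) = 0.008711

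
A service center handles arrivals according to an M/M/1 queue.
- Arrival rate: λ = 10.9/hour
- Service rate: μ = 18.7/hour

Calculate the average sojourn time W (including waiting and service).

First, compute utilization: ρ = λ/μ = 10.9/18.7 = 0.5829
For M/M/1: W = 1/(μ-λ)
W = 1/(18.7-10.9) = 1/7.80
W = 0.1282 hours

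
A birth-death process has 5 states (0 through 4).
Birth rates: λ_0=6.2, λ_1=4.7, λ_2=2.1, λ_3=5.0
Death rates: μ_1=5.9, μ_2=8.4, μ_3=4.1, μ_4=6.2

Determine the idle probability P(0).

Ratios P(n)/P(0) = (λ₀···λₙ₋₁)/(μ₁···μₙ):
P(1)/P(0) = (6.2)/(5.9) = 1.0508
P(2)/P(0) = (6.2×4.7)/(5.9×8.4) = 0.58797
P(3)/P(0) = (6.2×4.7×2.1)/(5.9×8.4×4.1) = 0.30116
P(4)/P(0) = (6.2×4.7×2.1×5.0)/(5.9×8.4×4.1×6.2) = 0.24287

Normalization: ∑ P(n) = 1
P(0) × (1.0000 + 1.0508 + 0.58797 + 0.30116 + 0.24287) = 1
P(0) × 3.1828 = 1
P(0) = 1/3.1828 = 0.3142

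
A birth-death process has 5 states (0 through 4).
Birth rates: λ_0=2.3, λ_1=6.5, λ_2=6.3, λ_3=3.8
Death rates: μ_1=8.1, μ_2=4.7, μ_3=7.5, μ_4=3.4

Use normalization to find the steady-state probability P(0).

Ratios P(n)/P(0) = (λ₀···λₙ₋₁)/(μ₁···μₙ):
P(1)/P(0) = (2.3)/(8.1) = 0.28395
P(2)/P(0) = (2.3×6.5)/(8.1×4.7) = 0.39270
P(3)/P(0) = (2.3×6.5×6.3)/(8.1×4.7×7.5) = 0.32987
P(4)/P(0) = (2.3×6.5×6.3×3.8)/(8.1×4.7×7.5×3.4) = 0.36867

Normalization: ∑ P(n) = 1
P(0) × (1.0000 + 0.28395 + 0.39270 + 0.32987 + 0.36867) = 1
P(0) × 2.3752 = 1
P(0) = 1/2.3752 = 0.4210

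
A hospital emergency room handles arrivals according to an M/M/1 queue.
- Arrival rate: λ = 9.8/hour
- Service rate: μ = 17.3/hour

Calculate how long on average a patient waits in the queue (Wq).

First, compute utilization: ρ = λ/μ = 9.8/17.3 = 0.5665
For M/M/1: Wq = λ/(μ(μ-λ))
Wq = 9.8/(17.3 × (17.3-9.8))
Wq = 9.8/(17.3 × 7.50)
Wq = 0.07553 hours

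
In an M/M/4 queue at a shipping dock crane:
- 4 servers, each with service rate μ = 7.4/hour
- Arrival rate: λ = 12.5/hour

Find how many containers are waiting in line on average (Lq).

Traffic intensity: ρ = λ/(cμ) = 12.5/(4×7.4) = 0.4223
Since ρ = 0.4223 < 1, system is stable.
Offered load a = λ/μ = cρ = 12.5/7.4 = 1.6892
P₀ = [ Σₙ₌₀^3 aⁿ/n! + a^4/(4!(1-ρ)) ]⁻¹
Σ = a^0/0! + a^1/1! + a^2/2! + a^3/3! = 1.0000 + 1.6892 + 1.4267 + 0.8033 = 4.9192
a^4/(4!(1-ρ)) = 8.1417/(24 × 0.5777) = 0.5872
P₀ = 1/(4.9192 + 0.5872) = 0.1816
Lq = P₀·a^4·ρ / (4!(1-ρ)²) = 0.1816 × 8.1417 × 0.4223 / (24 × 0.3337) = 0.07796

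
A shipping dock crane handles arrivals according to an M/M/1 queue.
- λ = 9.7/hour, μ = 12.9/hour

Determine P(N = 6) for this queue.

ρ = λ/μ = 9.7/12.9 = 0.75194
P(n) = (1-ρ)ρⁿ
P(6) = (1-0.75194) × 0.75194^6
P(6) = 0.24806 × 0.18076
P(6) = 0.04484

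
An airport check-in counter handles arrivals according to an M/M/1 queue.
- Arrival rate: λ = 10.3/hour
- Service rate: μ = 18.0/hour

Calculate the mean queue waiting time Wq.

First, compute utilization: ρ = λ/μ = 10.3/18.0 = 0.5722
For M/M/1: Wq = λ/(μ(μ-λ))
Wq = 10.3/(18.0 × (18.0-10.3))
Wq = 10.3/(18.0 × 7.70)
Wq = 0.07431 hours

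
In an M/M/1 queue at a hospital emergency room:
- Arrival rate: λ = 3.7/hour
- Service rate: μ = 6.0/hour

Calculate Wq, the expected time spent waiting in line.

First, compute utilization: ρ = λ/μ = 3.7/6.0 = 0.6167
For M/M/1: Wq = λ/(μ(μ-λ))
Wq = 3.7/(6.0 × (6.0-3.7))
Wq = 3.7/(6.0 × 2.30)
Wq = 0.2681 hours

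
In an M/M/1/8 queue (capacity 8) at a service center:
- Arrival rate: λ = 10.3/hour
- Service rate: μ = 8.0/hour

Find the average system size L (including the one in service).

ρ = λ/μ = 10.3/8.0 = 1.2875
P₀ = (1-ρ)/(1-ρ^(K+1)) = (1-1.2875)/(1-1.2875^9) = -0.2875/-8.7213 = 0.03297
P_K = P₀×ρ^K = 0.03297 × 1.2875^8 = 0.03297 × 7.5505 = 0.2489
L = ρ[1 - (K+1)ρ^K + Kρ^(K+1)] / [(1-ρ)(1-ρ^(K+1))]
L = 1.2875 × (1 - 9×7.55054 + 8×9.72132) / ((1 - 1.2875) × (1 - 9.72132)) = 5.5537 customers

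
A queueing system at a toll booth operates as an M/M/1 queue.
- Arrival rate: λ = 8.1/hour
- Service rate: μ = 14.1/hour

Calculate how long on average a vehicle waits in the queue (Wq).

First, compute utilization: ρ = λ/μ = 8.1/14.1 = 0.5745
For M/M/1: Wq = λ/(μ(μ-λ))
Wq = 8.1/(14.1 × (14.1-8.1))
Wq = 8.1/(14.1 × 6.00)
Wq = 0.09574 hours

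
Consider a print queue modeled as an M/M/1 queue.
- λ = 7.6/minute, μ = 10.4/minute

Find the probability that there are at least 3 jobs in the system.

ρ = λ/μ = 7.6/10.4 = 0.73077
P(N ≥ n) = ρⁿ
P(N ≥ 3) = 0.73077^3
P(N ≥ 3) = 0.3902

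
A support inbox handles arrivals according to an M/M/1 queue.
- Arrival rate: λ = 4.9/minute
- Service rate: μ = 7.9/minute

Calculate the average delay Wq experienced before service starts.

First, compute utilization: ρ = λ/μ = 4.9/7.9 = 0.6203
For M/M/1: Wq = λ/(μ(μ-λ))
Wq = 4.9/(7.9 × (7.9-4.9))
Wq = 4.9/(7.9 × 3.00)
Wq = 0.2068 minutes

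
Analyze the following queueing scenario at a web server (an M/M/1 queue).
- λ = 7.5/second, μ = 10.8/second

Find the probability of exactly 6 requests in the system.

ρ = λ/μ = 7.5/10.8 = 0.69444
P(n) = (1-ρ)ρⁿ
P(6) = (1-0.69444) × 0.69444^6
P(6) = 0.30556 × 0.11215
P(6) = 0.03427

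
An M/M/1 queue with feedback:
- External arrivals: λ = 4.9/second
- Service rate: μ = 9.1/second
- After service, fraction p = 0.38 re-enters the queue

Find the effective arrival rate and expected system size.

Effective arrival rate: λ_eff = λ/(1-p) = 4.9/(1-0.38) = 4.9/0.62 = 7.903226
ρ = λ_eff/μ = 7.903226/9.1 = 0.868486
L = ρ/(1-ρ) = 0.868486/(1-0.868486) = 6.6038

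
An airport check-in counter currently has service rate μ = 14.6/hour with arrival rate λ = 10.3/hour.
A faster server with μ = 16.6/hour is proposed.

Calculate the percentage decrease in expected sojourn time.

System 1: ρ₁ = 10.3/14.6 = 0.7055, W₁ = 1/(14.6-10.3) = 0.23256
System 2: ρ₂ = 10.3/16.6 = 0.6205, W₂ = 1/(16.6-10.3) = 0.15873
Improvement: (W₁-W₂)/W₁ = (0.23256-0.15873)/0.23256 = 31.75%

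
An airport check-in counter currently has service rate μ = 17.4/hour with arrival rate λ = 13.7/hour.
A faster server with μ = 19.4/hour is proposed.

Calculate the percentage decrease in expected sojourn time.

System 1: ρ₁ = 13.7/17.4 = 0.7874, W₁ = 1/(17.4-13.7) = 0.27027
System 2: ρ₂ = 13.7/19.4 = 0.7062, W₂ = 1/(19.4-13.7) = 0.17544
Improvement: (W₁-W₂)/W₁ = (0.27027-0.17544)/0.27027 = 35.09%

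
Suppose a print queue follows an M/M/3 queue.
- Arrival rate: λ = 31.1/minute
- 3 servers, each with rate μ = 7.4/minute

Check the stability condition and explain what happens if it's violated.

Stability requires ρ = λ/(cμ) < 1
ρ = 31.1/(3 × 7.4) = 31.1/22.20 = 1.4009
Since 1.4009 ≥ 1, the system is UNSTABLE.
Need c > λ/μ = 31.1/7.4 = 4.20.
Minimum servers needed: c = 5.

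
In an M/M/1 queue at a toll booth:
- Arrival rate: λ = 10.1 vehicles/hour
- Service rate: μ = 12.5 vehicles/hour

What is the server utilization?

Server utilization: ρ = λ/μ
ρ = 10.1/12.5 = 0.8080
The server is busy 80.80% of the time.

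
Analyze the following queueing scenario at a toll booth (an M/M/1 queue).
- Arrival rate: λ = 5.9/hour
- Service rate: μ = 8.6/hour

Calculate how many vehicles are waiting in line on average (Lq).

ρ = λ/μ = 5.9/8.6 = 0.6860
For M/M/1: Lq = λ²/(μ(μ-λ))
Lq = 34.81/(8.6 × 2.70)
Lq = 1.4991 vehicles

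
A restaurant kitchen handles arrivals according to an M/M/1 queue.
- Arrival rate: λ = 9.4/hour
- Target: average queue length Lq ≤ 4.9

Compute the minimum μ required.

For M/M/1: Lq = λ²/(μ(μ-λ))
Need Lq ≤ 4.9, i.e. μ(μ-λ) ≥ λ²/4.9
μ² - 9.4μ - 88.36/4.9 ≥ 0  →  μ² - 9.4μ - 18.03265 ≥ 0
Quadratic formula (positive root): μ = [λ + √(λ² + 4×18.03265)]/2
Discriminant: 88.36 + 4×18.03265 = 160.4906, √160.4906 = 12.66849
μ ≥ (9.4 + 12.66849)/2 = 11.0342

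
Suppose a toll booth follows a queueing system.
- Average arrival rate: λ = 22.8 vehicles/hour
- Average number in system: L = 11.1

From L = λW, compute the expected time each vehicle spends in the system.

Little's Law: L = λW, so W = L/λ
W = 11.1/22.8 = 0.4868 hours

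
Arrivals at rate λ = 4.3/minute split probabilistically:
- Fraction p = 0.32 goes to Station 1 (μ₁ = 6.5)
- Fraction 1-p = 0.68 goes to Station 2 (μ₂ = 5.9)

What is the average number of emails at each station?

Effective rates: λ₁ = 4.3×0.32 = 1.376, λ₂ = 4.3×0.68 = 2.924
Station 1: ρ₁ = 1.376/6.5 = 0.21169, L₁ = ρ₁/(1-ρ₁) = 0.21169/(1-0.21169) = 0.2685
Station 2: ρ₂ = 2.924/5.9 = 0.49559, L₂ = ρ₂/(1-ρ₂) = 0.49559/(1-0.49559) = 0.9825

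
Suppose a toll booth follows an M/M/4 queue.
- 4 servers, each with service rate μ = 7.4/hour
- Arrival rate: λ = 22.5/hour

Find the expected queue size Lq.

Traffic intensity: ρ = λ/(cμ) = 22.5/(4×7.4) = 0.7601
Since ρ = 0.7601 < 1, system is stable.
Offered load a = λ/μ = cρ = 22.5/7.4 = 3.0405
P₀ = [ Σₙ₌₀^3 aⁿ/n! + a^4/(4!(1-ρ)) ]⁻¹
Σ = a^0/0! + a^1/1! + a^2/2! + a^3/3! = 1.00000 + 3.04054 + 4.62244 + 4.68491 = 13.3479
a^4/(4!(1-ρ)) = 85.4679/(24 × 0.239865) = 14.8465
P₀ = 1/(13.3479 + 14.8465) = 0.03547
Lq = P₀·a^4·ρ / (4!(1-ρ)²) = 0.035468 × 85.4679 × 0.76014 / (24 × 0.057535) = 1.6687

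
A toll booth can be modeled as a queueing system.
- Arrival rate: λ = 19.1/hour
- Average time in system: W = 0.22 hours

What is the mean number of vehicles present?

Little's Law: L = λW
L = 19.1 × 0.22 = 4.2020 vehicles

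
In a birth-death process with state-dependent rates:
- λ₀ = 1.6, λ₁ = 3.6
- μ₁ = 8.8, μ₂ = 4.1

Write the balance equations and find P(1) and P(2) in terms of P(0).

Balance equations:
State 0: λ₀P₀ = μ₁P₁ → P₁ = (λ₀/μ₁)P₀ = (1.6/8.8)P₀ = 0.1818P₀
State 1: P₂ = (λ₀λ₁)/(μ₁μ₂)P₀ = (1.6×3.6)/(8.8×4.1)P₀ = 0.1596P₀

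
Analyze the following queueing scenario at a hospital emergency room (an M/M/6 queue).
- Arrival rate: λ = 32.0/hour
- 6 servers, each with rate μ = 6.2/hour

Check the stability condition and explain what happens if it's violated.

Stability requires ρ = λ/(cμ) < 1
ρ = 32.0/(6 × 6.2) = 32.0/37.20 = 0.8602
Since 0.8602 < 1, the system is STABLE.
The servers are busy 86.02% of the time.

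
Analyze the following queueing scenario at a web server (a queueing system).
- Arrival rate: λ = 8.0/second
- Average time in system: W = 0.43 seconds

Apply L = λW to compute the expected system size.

Little's Law: L = λW
L = 8.0 × 0.43 = 3.4400 requests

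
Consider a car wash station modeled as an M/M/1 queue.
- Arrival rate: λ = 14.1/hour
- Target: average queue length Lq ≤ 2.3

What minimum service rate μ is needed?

For M/M/1: Lq = λ²/(μ(μ-λ))
Need Lq ≤ 2.3, i.e. μ(μ-λ) ≥ λ²/2.3
μ² - 14.1μ - 198.81/2.3 ≥ 0  →  μ² - 14.1μ - 86.43913 ≥ 0
Quadratic formula (positive root): μ = [λ + √(λ² + 4×86.43913)]/2
Discriminant: 198.81 + 4×86.43913 = 544.5665, √544.5665 = 23.33595
μ ≥ (14.1 + 23.33595)/2 = 18.7180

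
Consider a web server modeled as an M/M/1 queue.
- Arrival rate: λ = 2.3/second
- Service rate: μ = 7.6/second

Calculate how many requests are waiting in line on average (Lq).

ρ = λ/μ = 2.3/7.6 = 0.3026
For M/M/1: Lq = λ²/(μ(μ-λ))
Lq = 5.29/(7.6 × 5.30)
Lq = 0.1313 requests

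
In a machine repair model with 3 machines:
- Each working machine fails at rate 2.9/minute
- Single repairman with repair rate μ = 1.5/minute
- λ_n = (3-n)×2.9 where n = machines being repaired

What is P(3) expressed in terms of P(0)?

P(3)/P(0) = ∏_{i=0}^{3-1} λ_i/μ_{i+1}
= (3-0)×2.9/1.5 × (3-1)×2.9/1.5 × (3-2)×2.9/1.5
= 43.3582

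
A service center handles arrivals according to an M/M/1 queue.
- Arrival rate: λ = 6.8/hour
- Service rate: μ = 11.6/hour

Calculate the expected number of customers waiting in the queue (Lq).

ρ = λ/μ = 6.8/11.6 = 0.5862
For M/M/1: Lq = λ²/(μ(μ-λ))
Lq = 46.24/(11.6 × 4.80)
Lq = 0.8305 customers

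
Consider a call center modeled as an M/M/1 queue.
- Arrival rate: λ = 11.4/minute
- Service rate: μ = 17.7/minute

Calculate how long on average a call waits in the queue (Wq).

First, compute utilization: ρ = λ/μ = 11.4/17.7 = 0.6441
For M/M/1: Wq = λ/(μ(μ-λ))
Wq = 11.4/(17.7 × (17.7-11.4))
Wq = 11.4/(17.7 × 6.30)
Wq = 0.1022 minutes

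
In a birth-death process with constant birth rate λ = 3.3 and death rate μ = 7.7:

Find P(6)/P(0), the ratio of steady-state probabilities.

For constant rates: P(n)/P(0) = (λ/μ)^n
P(6)/P(0) = (3.3/7.7)^6 = 0.42857^6 = 0.006196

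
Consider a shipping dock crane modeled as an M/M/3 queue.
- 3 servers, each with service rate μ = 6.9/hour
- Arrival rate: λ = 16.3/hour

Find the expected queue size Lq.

Traffic intensity: ρ = λ/(cμ) = 16.3/(3×6.9) = 0.7874
Since ρ = 0.7874 < 1, system is stable.
Offered load a = λ/μ = cρ = 16.3/6.9 = 2.3623
P₀ = [ Σₙ₌₀^2 aⁿ/n! + a^3/(3!(1-ρ)) ]⁻¹
Σ = a^0/0! + a^1/1! + a^2/2! = 1.0000 + 2.3623 + 2.7903 = 6.1526
a^3/(3!(1-ρ)) = 13.1830/(6 × 0.21256) = 10.3367
P₀ = 1/(6.1526 + 10.3367) = 0.06065
Lq = P₀·a^3·ρ / (3!(1-ρ)²) = 0.060645 × 13.1830 × 0.78744 / (6 × 0.045182) = 2.3223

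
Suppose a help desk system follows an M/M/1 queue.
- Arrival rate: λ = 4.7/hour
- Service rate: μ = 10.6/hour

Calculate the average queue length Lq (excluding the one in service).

ρ = λ/μ = 4.7/10.6 = 0.4434
For M/M/1: Lq = λ²/(μ(μ-λ))
Lq = 22.09/(10.6 × 5.90)
Lq = 0.3532 tickets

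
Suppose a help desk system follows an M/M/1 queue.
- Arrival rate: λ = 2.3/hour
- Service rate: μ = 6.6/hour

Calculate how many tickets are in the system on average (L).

ρ = λ/μ = 2.3/6.6 = 0.3485
For M/M/1: L = λ/(μ-λ)
L = 2.3/(6.6-2.3) = 2.3/4.30
L = 0.5349 tickets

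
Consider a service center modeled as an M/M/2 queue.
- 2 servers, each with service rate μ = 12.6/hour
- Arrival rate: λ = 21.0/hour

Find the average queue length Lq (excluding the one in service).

Traffic intensity: ρ = λ/(cμ) = 21.0/(2×12.6) = 0.8333
Since ρ = 0.8333 < 1, system is stable.
Offered load a = λ/μ = cρ = 21.0/12.6 = 1.6667
P₀ = [ Σₙ₌₀^1 aⁿ/n! + a^2/(2!(1-ρ)) ]⁻¹
Σ = a^0/0! + a^1/1! = 1.0000 + 1.6667 = 2.6667
a^2/(2!(1-ρ)) = 2.77778/(2 × 0.166667) = 8.3333
P₀ = 1/(2.6667 + 8.3333) = 0.09091
Lq = P₀·a^2·ρ / (2!(1-ρ)²) = 0.090909 × 2.7778 × 0.83333 / (2 × 0.027778) = 3.7879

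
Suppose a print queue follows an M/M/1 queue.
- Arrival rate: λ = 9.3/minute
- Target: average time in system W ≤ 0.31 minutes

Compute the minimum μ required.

For M/M/1: W = 1/(μ-λ)
Need W ≤ 0.31, so 1/(μ-λ) ≤ 0.31
μ - λ ≥ 1/0.31 = 3.2258
μ ≥ 9.3 + 3.2258 = 12.5258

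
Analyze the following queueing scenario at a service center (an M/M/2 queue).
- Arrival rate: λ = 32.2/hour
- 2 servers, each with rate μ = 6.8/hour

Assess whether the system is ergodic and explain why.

Stability requires ρ = λ/(cμ) < 1
ρ = 32.2/(2 × 6.8) = 32.2/13.60 = 2.3676
Since 2.3676 ≥ 1, the system is UNSTABLE.
Need c > λ/μ = 32.2/6.8 = 4.74.
Minimum servers needed: c = 5.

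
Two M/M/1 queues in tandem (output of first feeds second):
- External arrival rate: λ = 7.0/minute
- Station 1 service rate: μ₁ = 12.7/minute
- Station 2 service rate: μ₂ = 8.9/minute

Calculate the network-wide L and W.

By Jackson's theorem, each station behaves as independent M/M/1.
Station 1: ρ₁ = 7.0/12.7 = 0.5512, L₁ = ρ₁/(1-ρ₁) = λ/(μ₁-λ) = 7.0/5.70 = 1.2281
Station 2: ρ₂ = 7.0/8.9 = 0.7865, L₂ = ρ₂/(1-ρ₂) = λ/(μ₂-λ) = 7.0/1.90 = 3.6842
Total: L = L₁ + L₂ = 1.2281 + 3.6842 = 4.9123
W = L/λ = 4.9123/7.0 = 0.7018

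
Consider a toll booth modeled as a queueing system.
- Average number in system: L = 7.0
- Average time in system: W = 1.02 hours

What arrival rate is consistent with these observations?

Little's Law: L = λW, so λ = L/W
λ = 7.0/1.02 = 6.8627 vehicles/hour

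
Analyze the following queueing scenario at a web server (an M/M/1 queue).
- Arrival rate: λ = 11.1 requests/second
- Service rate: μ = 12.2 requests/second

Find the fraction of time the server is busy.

Server utilization: ρ = λ/μ
ρ = 11.1/12.2 = 0.9098
The server is busy 90.98% of the time.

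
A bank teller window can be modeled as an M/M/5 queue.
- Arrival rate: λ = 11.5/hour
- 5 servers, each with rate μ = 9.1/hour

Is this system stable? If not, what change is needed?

Stability requires ρ = λ/(cμ) < 1
ρ = 11.5/(5 × 9.1) = 11.5/45.50 = 0.2527
Since 0.2527 < 1, the system is STABLE.
The servers are busy 25.27% of the time.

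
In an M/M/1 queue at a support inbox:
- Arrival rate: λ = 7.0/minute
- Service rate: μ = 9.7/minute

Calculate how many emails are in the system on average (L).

ρ = λ/μ = 7.0/9.7 = 0.7216
For M/M/1: L = λ/(μ-λ)
L = 7.0/(9.7-7.0) = 7.0/2.70
L = 2.5926 emails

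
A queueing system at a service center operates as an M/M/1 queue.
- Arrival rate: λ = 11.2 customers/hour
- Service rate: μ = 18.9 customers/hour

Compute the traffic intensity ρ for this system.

Server utilization: ρ = λ/μ
ρ = 11.2/18.9 = 0.5926
The server is busy 59.26% of the time.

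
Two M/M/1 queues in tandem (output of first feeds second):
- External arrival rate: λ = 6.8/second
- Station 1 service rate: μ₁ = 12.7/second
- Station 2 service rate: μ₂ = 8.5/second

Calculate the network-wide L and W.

By Jackson's theorem, each station behaves as independent M/M/1.
Station 1: ρ₁ = 6.8/12.7 = 0.5354, L₁ = ρ₁/(1-ρ₁) = λ/(μ₁-λ) = 6.8/5.90 = 1.1525
Station 2: ρ₂ = 6.8/8.5 = 0.8000, L₂ = ρ₂/(1-ρ₂) = λ/(μ₂-λ) = 6.8/1.70 = 4.0000
Total: L = L₁ + L₂ = 1.1525 + 4.0000 = 5.1525
W = L/λ = 5.1525/6.8 = 0.7577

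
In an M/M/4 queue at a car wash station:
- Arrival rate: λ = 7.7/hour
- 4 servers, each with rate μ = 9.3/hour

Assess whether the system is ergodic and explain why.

Stability requires ρ = λ/(cμ) < 1
ρ = 7.7/(4 × 9.3) = 7.7/37.20 = 0.2070
Since 0.2070 < 1, the system is STABLE.
The servers are busy 20.70% of the time.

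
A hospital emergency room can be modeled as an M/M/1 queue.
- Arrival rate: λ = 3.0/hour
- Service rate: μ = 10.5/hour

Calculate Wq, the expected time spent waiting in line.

First, compute utilization: ρ = λ/μ = 3.0/10.5 = 0.2857
For M/M/1: Wq = λ/(μ(μ-λ))
Wq = 3.0/(10.5 × (10.5-3.0))
Wq = 3.0/(10.5 × 7.50)
Wq = 0.03810 hours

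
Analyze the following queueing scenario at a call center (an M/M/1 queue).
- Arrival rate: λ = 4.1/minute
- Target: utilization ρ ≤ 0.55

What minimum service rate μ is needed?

ρ = λ/μ, so μ = λ/ρ
μ ≥ 4.1/0.55 = 7.4545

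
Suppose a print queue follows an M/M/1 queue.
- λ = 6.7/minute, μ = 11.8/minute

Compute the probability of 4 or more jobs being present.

ρ = λ/μ = 6.7/11.8 = 0.5678
P(N ≥ n) = ρⁿ
P(N ≥ 4) = 0.5678^4
P(N ≥ 4) = 0.1039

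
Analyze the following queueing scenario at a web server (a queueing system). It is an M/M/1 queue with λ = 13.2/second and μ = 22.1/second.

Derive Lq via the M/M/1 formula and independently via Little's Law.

Method 1 (direct): Lq = λ²/(μ(μ-λ)) = 174.24/(22.1 × 8.90) = 0.8859

Method 2 (Little's Law):
W = 1/(μ-λ) = 1/8.90 = 0.11236
Wq = W - 1/μ = 0.11236 - 0.045249 = 0.06711
Lq = λWq = 13.2 × 0.06711 = 0.8859 ✔ (matches Method 1)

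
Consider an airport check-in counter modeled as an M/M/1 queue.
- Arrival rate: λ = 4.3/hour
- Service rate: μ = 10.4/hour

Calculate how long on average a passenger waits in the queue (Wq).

First, compute utilization: ρ = λ/μ = 4.3/10.4 = 0.4135
For M/M/1: Wq = λ/(μ(μ-λ))
Wq = 4.3/(10.4 × (10.4-4.3))
Wq = 4.3/(10.4 × 6.10)
Wq = 0.06778 hours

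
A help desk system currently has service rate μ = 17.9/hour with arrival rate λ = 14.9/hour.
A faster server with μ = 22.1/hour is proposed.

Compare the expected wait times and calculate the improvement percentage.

System 1: ρ₁ = 14.9/17.9 = 0.8324, W₁ = 1/(17.9-14.9) = 0.3333
System 2: ρ₂ = 14.9/22.1 = 0.6742, W₂ = 1/(22.1-14.9) = 0.1389
Improvement: (W₁-W₂)/W₁ = (0.3333-0.1389)/0.3333 = 58.33%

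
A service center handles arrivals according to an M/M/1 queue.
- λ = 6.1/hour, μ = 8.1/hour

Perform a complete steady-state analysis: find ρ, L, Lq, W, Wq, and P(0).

Step 1: ρ = λ/μ = 6.1/8.1 = 0.7531
Step 2: L = λ/(μ-λ) = 6.1/2.00 = 3.0500
Step 3: Lq = λ²/(μ(μ-λ)) = 37.21/(8.1×2.00) = 2.2969
Step 4: W = 1/(μ-λ) = 1/2.00 = 0.5000
Step 5: Wq = λ/(μ(μ-λ)) = 6.1/(8.1×2.00) = 0.3765
Step 6: P(0) = 1-ρ = 0.2469
Verify: L = λW = 6.1×0.5000 = 3.0500 ✔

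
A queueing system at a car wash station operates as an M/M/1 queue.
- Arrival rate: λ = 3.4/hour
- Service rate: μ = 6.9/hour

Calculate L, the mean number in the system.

ρ = λ/μ = 3.4/6.9 = 0.4928
For M/M/1: L = λ/(μ-λ)
L = 3.4/(6.9-3.4) = 3.4/3.50
L = 0.9714 cars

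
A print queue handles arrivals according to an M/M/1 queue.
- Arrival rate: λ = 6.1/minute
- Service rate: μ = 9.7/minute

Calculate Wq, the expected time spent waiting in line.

First, compute utilization: ρ = λ/μ = 6.1/9.7 = 0.6289
For M/M/1: Wq = λ/(μ(μ-λ))
Wq = 6.1/(9.7 × (9.7-6.1))
Wq = 6.1/(9.7 × 3.60)
Wq = 0.1747 minutes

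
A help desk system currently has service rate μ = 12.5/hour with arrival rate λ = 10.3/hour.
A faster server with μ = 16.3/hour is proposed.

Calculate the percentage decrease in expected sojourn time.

System 1: ρ₁ = 10.3/12.5 = 0.8240, W₁ = 1/(12.5-10.3) = 0.45455
System 2: ρ₂ = 10.3/16.3 = 0.6319, W₂ = 1/(16.3-10.3) = 0.16667
Improvement: (W₁-W₂)/W₁ = (0.45455-0.16667)/0.45455 = 63.33%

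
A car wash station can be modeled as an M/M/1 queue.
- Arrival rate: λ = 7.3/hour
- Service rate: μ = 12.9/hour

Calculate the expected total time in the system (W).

First, compute utilization: ρ = λ/μ = 7.3/12.9 = 0.5659
For M/M/1: W = 1/(μ-λ)
W = 1/(12.9-7.3) = 1/5.60
W = 0.1786 hours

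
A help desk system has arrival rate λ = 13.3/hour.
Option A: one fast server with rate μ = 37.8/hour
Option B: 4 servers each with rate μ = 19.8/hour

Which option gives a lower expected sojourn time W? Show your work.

Option A: single server μ = 37.8 (M/M/1)
  ρ_A = 13.3/37.8 = 0.3519
  W_A = 1/(μ-λ) = 1/(37.8-13.3) = 1/24.50 = 0.04082

Option B: 4 servers μ = 19.8 (M/M/4)
  ρ_B = λ/(cμ) = 13.3/(4×19.8) = 0.1679
  Offered load a = λ/μ = cρ = 13.3/19.8 = 0.6717
  P₀ = [ Σₙ₌₀^3 aⁿ/n! + a^4/(4!(1-ρ)) ]⁻¹
  Σ = a^0/0! + a^1/1! + a^2/2! + a^3/3! = 1.0000 + 0.6717 + 0.2256 + 0.05051 = 1.9478
  a^4/(4!(1-ρ)) = 0.20359/(24 × 0.83207) = 0.01019
  P₀ = 1/(1.9478 + 0.01019) = 0.5107
  Lq = P₀·a^4·ρ / (4!(1-ρ)²) = 0.5107 × 0.2036 × 0.1679 / (24 × 0.6923) = 0.001051
  Wq_B = Lq/λ = 0.0010508/13.3 = 0.000079008
  W_B = Wq_B + 1/μ = 0.000079008 + 0.050505 = 0.05058

Since W_A = 0.04082 < W_B = 0.05058, Option A (single fast server) has the shorter time in system.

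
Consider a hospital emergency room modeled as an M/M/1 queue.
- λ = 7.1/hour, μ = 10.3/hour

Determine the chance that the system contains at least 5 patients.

ρ = λ/μ = 7.1/10.3 = 0.6893
P(N ≥ n) = ρⁿ
P(N ≥ 5) = 0.6893^5
P(N ≥ 5) = 0.1556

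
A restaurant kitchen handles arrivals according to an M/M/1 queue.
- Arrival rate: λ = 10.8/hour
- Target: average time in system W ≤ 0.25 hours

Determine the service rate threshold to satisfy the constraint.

For M/M/1: W = 1/(μ-λ)
Need W ≤ 0.25, so 1/(μ-λ) ≤ 0.25
μ - λ ≥ 1/0.25 = 4.0000
μ ≥ 10.8 + 4.0000 = 14.8000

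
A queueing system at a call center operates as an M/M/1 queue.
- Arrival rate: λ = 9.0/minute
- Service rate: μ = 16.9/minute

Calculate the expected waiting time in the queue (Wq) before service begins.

First, compute utilization: ρ = λ/μ = 9.0/16.9 = 0.5325
For M/M/1: Wq = λ/(μ(μ-λ))
Wq = 9.0/(16.9 × (16.9-9.0))
Wq = 9.0/(16.9 × 7.90)
Wq = 0.06741 minutes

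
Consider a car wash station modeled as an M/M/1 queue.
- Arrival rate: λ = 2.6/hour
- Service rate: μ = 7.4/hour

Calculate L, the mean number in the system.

ρ = λ/μ = 2.6/7.4 = 0.3514
For M/M/1: L = λ/(μ-λ)
L = 2.6/(7.4-2.6) = 2.6/4.80
L = 0.5417 cars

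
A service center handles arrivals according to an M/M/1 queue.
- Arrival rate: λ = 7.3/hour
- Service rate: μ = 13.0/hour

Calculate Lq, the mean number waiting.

ρ = λ/μ = 7.3/13.0 = 0.5615
For M/M/1: Lq = λ²/(μ(μ-λ))
Lq = 53.29/(13.0 × 5.70)
Lq = 0.7192 customers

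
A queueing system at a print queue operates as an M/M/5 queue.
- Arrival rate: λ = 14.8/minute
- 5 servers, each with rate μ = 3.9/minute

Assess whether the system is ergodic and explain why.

Stability requires ρ = λ/(cμ) < 1
ρ = 14.8/(5 × 3.9) = 14.8/19.50 = 0.7590
Since 0.7590 < 1, the system is STABLE.
The servers are busy 75.90% of the time.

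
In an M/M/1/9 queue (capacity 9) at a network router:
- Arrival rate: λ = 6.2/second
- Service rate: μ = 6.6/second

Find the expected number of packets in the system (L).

ρ = λ/μ = 6.2/6.6 = 0.939394
P₀ = (1-ρ)/(1-ρ^(K+1)) = (1-0.939394)/(1-0.939394^10) = 0.06061/0.4648 = 0.1304
P_K = P₀×ρ^K = 0.13038 × 0.939394^9 = 0.13038 × 0.56968 = 0.07427
L = ρ[1 - (K+1)ρ^K + Kρ^(K+1)] / [(1-ρ)(1-ρ^(K+1))]
L = 0.939394 × (1 - 10×0.5696788 + 9×0.5351528) / ((1 - 0.939394) × (1 - 0.5351528)) = 3.9876 packets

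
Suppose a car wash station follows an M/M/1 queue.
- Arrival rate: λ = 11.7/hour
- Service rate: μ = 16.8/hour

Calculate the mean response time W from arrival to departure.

First, compute utilization: ρ = λ/μ = 11.7/16.8 = 0.6964
For M/M/1: W = 1/(μ-λ)
W = 1/(16.8-11.7) = 1/5.10
W = 0.1961 hours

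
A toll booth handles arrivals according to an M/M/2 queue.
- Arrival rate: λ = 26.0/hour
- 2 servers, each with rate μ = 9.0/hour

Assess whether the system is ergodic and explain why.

Stability requires ρ = λ/(cμ) < 1
ρ = 26.0/(2 × 9.0) = 26.0/18.00 = 1.4444
Since 1.4444 ≥ 1, the system is UNSTABLE.
Need c > λ/μ = 26.0/9.0 = 2.89.
Minimum servers needed: c = 3.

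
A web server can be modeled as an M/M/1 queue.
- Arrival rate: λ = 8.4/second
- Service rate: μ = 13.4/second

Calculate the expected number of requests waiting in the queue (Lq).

ρ = λ/μ = 8.4/13.4 = 0.6269
For M/M/1: Lq = λ²/(μ(μ-λ))
Lq = 70.56/(13.4 × 5.00)
Lq = 1.0531 requests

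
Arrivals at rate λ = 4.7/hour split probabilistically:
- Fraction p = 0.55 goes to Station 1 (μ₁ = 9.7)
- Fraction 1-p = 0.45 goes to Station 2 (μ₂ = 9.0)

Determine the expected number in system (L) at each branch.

Effective rates: λ₁ = 4.7×0.55 = 2.585, λ₂ = 4.7×0.45 = 2.115
Station 1: ρ₁ = 2.585/9.7 = 0.2665, L₁ = ρ₁/(1-ρ₁) = 0.2665/(1-0.2665) = 0.3633
Station 2: ρ₂ = 2.115/9.0 = 0.2350, L₂ = ρ₂/(1-ρ₂) = 0.2350/(1-0.2350) = 0.3072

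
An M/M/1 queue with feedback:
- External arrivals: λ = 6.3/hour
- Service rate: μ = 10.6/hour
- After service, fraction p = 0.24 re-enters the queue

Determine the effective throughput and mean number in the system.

Effective arrival rate: λ_eff = λ/(1-p) = 6.3/(1-0.24) = 6.3/0.76 = 8.289474
ρ = λ_eff/μ = 8.289474/10.6 = 0.782026
L = ρ/(1-ρ) = 0.782026/(1-0.782026) = 3.5877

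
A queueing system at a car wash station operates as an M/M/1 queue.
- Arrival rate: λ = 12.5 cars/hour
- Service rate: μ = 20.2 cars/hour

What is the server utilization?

Server utilization: ρ = λ/μ
ρ = 12.5/20.2 = 0.6188
The server is busy 61.88% of the time.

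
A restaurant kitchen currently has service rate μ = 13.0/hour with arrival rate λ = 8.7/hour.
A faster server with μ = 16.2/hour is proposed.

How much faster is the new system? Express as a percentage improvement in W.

System 1: ρ₁ = 8.7/13.0 = 0.6692, W₁ = 1/(13.0-8.7) = 0.23256
System 2: ρ₂ = 8.7/16.2 = 0.5370, W₂ = 1/(16.2-8.7) = 0.13333
Improvement: (W₁-W₂)/W₁ = (0.23256-0.13333)/0.23256 = 42.67%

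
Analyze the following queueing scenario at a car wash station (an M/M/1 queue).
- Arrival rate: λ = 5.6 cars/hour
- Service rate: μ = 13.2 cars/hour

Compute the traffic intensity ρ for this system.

Server utilization: ρ = λ/μ
ρ = 5.6/13.2 = 0.4242
The server is busy 42.42% of the time.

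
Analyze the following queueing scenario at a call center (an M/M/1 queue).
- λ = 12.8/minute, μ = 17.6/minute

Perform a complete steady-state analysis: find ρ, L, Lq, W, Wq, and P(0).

Step 1: ρ = λ/μ = 12.8/17.6 = 0.7273
Step 2: L = λ/(μ-λ) = 12.8/4.80 = 2.6667
Step 3: Lq = λ²/(μ(μ-λ)) = 163.84/(17.6×4.80) = 1.9394
Step 4: W = 1/(μ-λ) = 1/4.80 = 0.208333
Step 5: Wq = λ/(μ(μ-λ)) = 12.8/(17.6×4.80) = 0.1515
Step 6: P(0) = 1-ρ = 0.2727
Verify: L = λW = 12.8×0.208333 = 2.6667 ✔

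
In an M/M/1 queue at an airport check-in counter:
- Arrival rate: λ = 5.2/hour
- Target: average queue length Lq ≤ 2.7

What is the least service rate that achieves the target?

For M/M/1: Lq = λ²/(μ(μ-λ))
Need Lq ≤ 2.7, i.e. μ(μ-λ) ≥ λ²/2.7
μ² - 5.2μ - 27.04/2.7 ≥ 0  →  μ² - 5.2μ - 10.014815 ≥ 0
Quadratic formula (positive root): μ = [λ + √(λ² + 4×10.014815)]/2
Discriminant: 27.04 + 4×10.014815 = 67.0993, √67.0993 = 8.1914
μ ≥ (5.2 + 8.1914)/2 = 6.6957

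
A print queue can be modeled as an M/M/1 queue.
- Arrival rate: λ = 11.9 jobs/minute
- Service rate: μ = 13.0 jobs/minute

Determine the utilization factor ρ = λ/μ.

Server utilization: ρ = λ/μ
ρ = 11.9/13.0 = 0.9154
The server is busy 91.54% of the time.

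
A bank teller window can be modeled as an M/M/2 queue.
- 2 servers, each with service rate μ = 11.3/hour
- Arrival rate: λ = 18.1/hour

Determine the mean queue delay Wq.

Traffic intensity: ρ = λ/(cμ) = 18.1/(2×11.3) = 0.8009
Since ρ = 0.8009 < 1, system is stable.
Offered load a = λ/μ = cρ = 18.1/11.3 = 1.6018
P₀ = [ Σₙ₌₀^1 aⁿ/n! + a^2/(2!(1-ρ)) ]⁻¹
Σ = a^0/0! + a^1/1! = 1.0000 + 1.6018 = 2.6018
a^2/(2!(1-ρ)) = 2.56567/(2 × 0.199115) = 6.4427
P₀ = 1/(2.6018 + 6.4427) = 0.1106
Lq = P₀·a^2·ρ / (2!(1-ρ)²) = 0.110565 × 2.56567 × 0.800885 / (2 × 0.0396468) = 2.8652
Wq = Lq/λ = 2.8652/18.1 = 0.1583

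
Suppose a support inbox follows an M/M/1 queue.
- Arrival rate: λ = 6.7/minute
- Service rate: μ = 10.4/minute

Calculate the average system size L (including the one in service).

ρ = λ/μ = 6.7/10.4 = 0.6442
For M/M/1: L = λ/(μ-λ)
L = 6.7/(10.4-6.7) = 6.7/3.70
L = 1.8108 emails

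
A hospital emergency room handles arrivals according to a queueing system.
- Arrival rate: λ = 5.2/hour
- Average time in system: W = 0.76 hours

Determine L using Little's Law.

Little's Law: L = λW
L = 5.2 × 0.76 = 3.9520 patients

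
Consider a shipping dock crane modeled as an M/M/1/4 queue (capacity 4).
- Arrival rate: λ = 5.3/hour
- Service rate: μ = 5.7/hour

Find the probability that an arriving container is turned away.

ρ = λ/μ = 5.3/5.7 = 0.9298
P₀ = (1-ρ)/(1-ρ^(K+1)) = (1-0.9298)/(1-0.9298^5) = 0.07020/0.3051 = 0.2301
P_K = P₀×ρ^K = 0.2301 × 0.9298^4 = 0.2301 × 0.7474 = 0.1720
Blocking probability = 17.20%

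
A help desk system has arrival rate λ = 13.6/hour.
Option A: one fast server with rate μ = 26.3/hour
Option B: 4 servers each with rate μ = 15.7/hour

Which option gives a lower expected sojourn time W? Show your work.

Option A: single server μ = 26.3 (M/M/1)
  ρ_A = 13.6/26.3 = 0.5171
  W_A = 1/(μ-λ) = 1/(26.3-13.6) = 1/12.70 = 0.07874

Option B: 4 servers μ = 15.7 (M/M/4)
  ρ_B = λ/(cμ) = 13.6/(4×15.7) = 0.2166
  Offered load a = λ/μ = cρ = 13.6/15.7 = 0.8662
  P₀ = [ Σₙ₌₀^3 aⁿ/n! + a^4/(4!(1-ρ)) ]⁻¹
  Σ = a^0/0! + a^1/1! + a^2/2! + a^3/3! = 1.0000 + 0.86624 + 0.37519 + 0.10833 = 2.3498
  a^4/(4!(1-ρ)) = 0.5631/(24 × 0.7834) = 0.02995
  P₀ = 1/(2.3498 + 0.02995) = 0.4202
  Lq = P₀·a^4·ρ / (4!(1-ρ)²) = 0.42022 × 0.56306 × 0.21656 / (24 × 0.61378) = 0.003478
  Wq_B = Lq/λ = 0.0034785/13.6 = 0.0002558
  W_B = Wq_B + 1/μ = 0.0002558 + 0.06369 = 0.06395

Since W_B = 0.06395 < W_A = 0.07874, Option B (multiple servers) has the shorter time in system.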